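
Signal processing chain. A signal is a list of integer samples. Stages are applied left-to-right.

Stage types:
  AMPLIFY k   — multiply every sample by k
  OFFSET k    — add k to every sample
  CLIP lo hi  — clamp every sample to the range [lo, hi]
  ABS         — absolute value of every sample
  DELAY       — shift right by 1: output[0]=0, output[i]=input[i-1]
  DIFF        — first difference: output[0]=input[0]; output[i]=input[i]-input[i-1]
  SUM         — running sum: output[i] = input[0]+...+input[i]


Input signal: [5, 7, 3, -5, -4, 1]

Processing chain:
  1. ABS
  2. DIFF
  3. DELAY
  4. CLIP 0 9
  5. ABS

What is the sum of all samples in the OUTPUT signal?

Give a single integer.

Answer: 9

Derivation:
Input: [5, 7, 3, -5, -4, 1]
Stage 1 (ABS): |5|=5, |7|=7, |3|=3, |-5|=5, |-4|=4, |1|=1 -> [5, 7, 3, 5, 4, 1]
Stage 2 (DIFF): s[0]=5, 7-5=2, 3-7=-4, 5-3=2, 4-5=-1, 1-4=-3 -> [5, 2, -4, 2, -1, -3]
Stage 3 (DELAY): [0, 5, 2, -4, 2, -1] = [0, 5, 2, -4, 2, -1] -> [0, 5, 2, -4, 2, -1]
Stage 4 (CLIP 0 9): clip(0,0,9)=0, clip(5,0,9)=5, clip(2,0,9)=2, clip(-4,0,9)=0, clip(2,0,9)=2, clip(-1,0,9)=0 -> [0, 5, 2, 0, 2, 0]
Stage 5 (ABS): |0|=0, |5|=5, |2|=2, |0|=0, |2|=2, |0|=0 -> [0, 5, 2, 0, 2, 0]
Output sum: 9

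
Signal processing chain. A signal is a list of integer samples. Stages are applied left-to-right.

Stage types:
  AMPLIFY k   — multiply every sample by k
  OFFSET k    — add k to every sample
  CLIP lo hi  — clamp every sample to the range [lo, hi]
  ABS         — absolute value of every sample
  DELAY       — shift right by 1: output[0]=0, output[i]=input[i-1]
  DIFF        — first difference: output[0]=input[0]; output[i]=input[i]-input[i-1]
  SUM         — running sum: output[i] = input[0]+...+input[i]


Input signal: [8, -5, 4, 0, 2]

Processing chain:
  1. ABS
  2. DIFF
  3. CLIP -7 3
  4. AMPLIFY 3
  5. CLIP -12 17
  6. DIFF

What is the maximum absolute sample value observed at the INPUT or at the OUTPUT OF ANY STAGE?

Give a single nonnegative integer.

Input: [8, -5, 4, 0, 2] (max |s|=8)
Stage 1 (ABS): |8|=8, |-5|=5, |4|=4, |0|=0, |2|=2 -> [8, 5, 4, 0, 2] (max |s|=8)
Stage 2 (DIFF): s[0]=8, 5-8=-3, 4-5=-1, 0-4=-4, 2-0=2 -> [8, -3, -1, -4, 2] (max |s|=8)
Stage 3 (CLIP -7 3): clip(8,-7,3)=3, clip(-3,-7,3)=-3, clip(-1,-7,3)=-1, clip(-4,-7,3)=-4, clip(2,-7,3)=2 -> [3, -3, -1, -4, 2] (max |s|=4)
Stage 4 (AMPLIFY 3): 3*3=9, -3*3=-9, -1*3=-3, -4*3=-12, 2*3=6 -> [9, -9, -3, -12, 6] (max |s|=12)
Stage 5 (CLIP -12 17): clip(9,-12,17)=9, clip(-9,-12,17)=-9, clip(-3,-12,17)=-3, clip(-12,-12,17)=-12, clip(6,-12,17)=6 -> [9, -9, -3, -12, 6] (max |s|=12)
Stage 6 (DIFF): s[0]=9, -9-9=-18, -3--9=6, -12--3=-9, 6--12=18 -> [9, -18, 6, -9, 18] (max |s|=18)
Overall max amplitude: 18

Answer: 18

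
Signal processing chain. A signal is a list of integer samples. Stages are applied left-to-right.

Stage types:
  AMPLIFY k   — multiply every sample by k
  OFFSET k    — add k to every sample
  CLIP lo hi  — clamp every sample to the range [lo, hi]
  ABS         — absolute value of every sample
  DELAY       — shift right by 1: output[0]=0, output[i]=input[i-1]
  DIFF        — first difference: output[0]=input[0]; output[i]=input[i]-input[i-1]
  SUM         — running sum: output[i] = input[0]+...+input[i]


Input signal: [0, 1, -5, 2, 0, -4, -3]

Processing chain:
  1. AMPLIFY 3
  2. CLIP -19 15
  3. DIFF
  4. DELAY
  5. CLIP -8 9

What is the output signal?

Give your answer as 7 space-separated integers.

Answer: 0 0 3 -8 9 -6 -8

Derivation:
Input: [0, 1, -5, 2, 0, -4, -3]
Stage 1 (AMPLIFY 3): 0*3=0, 1*3=3, -5*3=-15, 2*3=6, 0*3=0, -4*3=-12, -3*3=-9 -> [0, 3, -15, 6, 0, -12, -9]
Stage 2 (CLIP -19 15): clip(0,-19,15)=0, clip(3,-19,15)=3, clip(-15,-19,15)=-15, clip(6,-19,15)=6, clip(0,-19,15)=0, clip(-12,-19,15)=-12, clip(-9,-19,15)=-9 -> [0, 3, -15, 6, 0, -12, -9]
Stage 3 (DIFF): s[0]=0, 3-0=3, -15-3=-18, 6--15=21, 0-6=-6, -12-0=-12, -9--12=3 -> [0, 3, -18, 21, -6, -12, 3]
Stage 4 (DELAY): [0, 0, 3, -18, 21, -6, -12] = [0, 0, 3, -18, 21, -6, -12] -> [0, 0, 3, -18, 21, -6, -12]
Stage 5 (CLIP -8 9): clip(0,-8,9)=0, clip(0,-8,9)=0, clip(3,-8,9)=3, clip(-18,-8,9)=-8, clip(21,-8,9)=9, clip(-6,-8,9)=-6, clip(-12,-8,9)=-8 -> [0, 0, 3, -8, 9, -6, -8]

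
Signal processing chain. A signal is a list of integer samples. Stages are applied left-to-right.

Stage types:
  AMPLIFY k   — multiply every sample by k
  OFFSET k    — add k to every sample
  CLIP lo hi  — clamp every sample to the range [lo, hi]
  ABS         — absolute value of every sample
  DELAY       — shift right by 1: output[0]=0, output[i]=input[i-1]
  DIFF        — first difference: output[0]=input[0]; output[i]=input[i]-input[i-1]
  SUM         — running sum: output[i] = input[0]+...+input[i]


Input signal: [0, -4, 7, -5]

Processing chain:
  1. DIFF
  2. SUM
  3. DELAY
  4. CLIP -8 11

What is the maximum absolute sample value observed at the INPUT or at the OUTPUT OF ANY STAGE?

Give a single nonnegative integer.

Input: [0, -4, 7, -5] (max |s|=7)
Stage 1 (DIFF): s[0]=0, -4-0=-4, 7--4=11, -5-7=-12 -> [0, -4, 11, -12] (max |s|=12)
Stage 2 (SUM): sum[0..0]=0, sum[0..1]=-4, sum[0..2]=7, sum[0..3]=-5 -> [0, -4, 7, -5] (max |s|=7)
Stage 3 (DELAY): [0, 0, -4, 7] = [0, 0, -4, 7] -> [0, 0, -4, 7] (max |s|=7)
Stage 4 (CLIP -8 11): clip(0,-8,11)=0, clip(0,-8,11)=0, clip(-4,-8,11)=-4, clip(7,-8,11)=7 -> [0, 0, -4, 7] (max |s|=7)
Overall max amplitude: 12

Answer: 12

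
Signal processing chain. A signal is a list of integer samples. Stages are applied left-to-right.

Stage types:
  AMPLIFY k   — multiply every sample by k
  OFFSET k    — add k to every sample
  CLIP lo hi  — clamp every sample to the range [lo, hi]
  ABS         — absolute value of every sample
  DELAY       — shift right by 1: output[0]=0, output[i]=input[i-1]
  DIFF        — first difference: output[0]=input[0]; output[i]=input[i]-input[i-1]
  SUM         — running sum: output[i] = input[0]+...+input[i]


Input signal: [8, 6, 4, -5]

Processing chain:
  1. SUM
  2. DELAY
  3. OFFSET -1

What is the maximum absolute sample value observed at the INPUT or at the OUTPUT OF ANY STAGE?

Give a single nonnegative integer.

Answer: 18

Derivation:
Input: [8, 6, 4, -5] (max |s|=8)
Stage 1 (SUM): sum[0..0]=8, sum[0..1]=14, sum[0..2]=18, sum[0..3]=13 -> [8, 14, 18, 13] (max |s|=18)
Stage 2 (DELAY): [0, 8, 14, 18] = [0, 8, 14, 18] -> [0, 8, 14, 18] (max |s|=18)
Stage 3 (OFFSET -1): 0+-1=-1, 8+-1=7, 14+-1=13, 18+-1=17 -> [-1, 7, 13, 17] (max |s|=17)
Overall max amplitude: 18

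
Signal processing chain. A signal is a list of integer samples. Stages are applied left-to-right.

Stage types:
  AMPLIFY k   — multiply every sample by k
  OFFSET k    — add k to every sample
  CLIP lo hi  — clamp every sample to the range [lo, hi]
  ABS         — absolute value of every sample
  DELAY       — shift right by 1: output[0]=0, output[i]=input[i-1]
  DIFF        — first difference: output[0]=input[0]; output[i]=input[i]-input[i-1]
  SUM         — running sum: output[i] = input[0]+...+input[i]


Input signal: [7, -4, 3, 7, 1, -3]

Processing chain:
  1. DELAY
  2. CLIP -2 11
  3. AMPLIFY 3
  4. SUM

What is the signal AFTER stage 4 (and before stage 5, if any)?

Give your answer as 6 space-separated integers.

Answer: 0 21 15 24 45 48

Derivation:
Input: [7, -4, 3, 7, 1, -3]
Stage 1 (DELAY): [0, 7, -4, 3, 7, 1] = [0, 7, -4, 3, 7, 1] -> [0, 7, -4, 3, 7, 1]
Stage 2 (CLIP -2 11): clip(0,-2,11)=0, clip(7,-2,11)=7, clip(-4,-2,11)=-2, clip(3,-2,11)=3, clip(7,-2,11)=7, clip(1,-2,11)=1 -> [0, 7, -2, 3, 7, 1]
Stage 3 (AMPLIFY 3): 0*3=0, 7*3=21, -2*3=-6, 3*3=9, 7*3=21, 1*3=3 -> [0, 21, -6, 9, 21, 3]
Stage 4 (SUM): sum[0..0]=0, sum[0..1]=21, sum[0..2]=15, sum[0..3]=24, sum[0..4]=45, sum[0..5]=48 -> [0, 21, 15, 24, 45, 48]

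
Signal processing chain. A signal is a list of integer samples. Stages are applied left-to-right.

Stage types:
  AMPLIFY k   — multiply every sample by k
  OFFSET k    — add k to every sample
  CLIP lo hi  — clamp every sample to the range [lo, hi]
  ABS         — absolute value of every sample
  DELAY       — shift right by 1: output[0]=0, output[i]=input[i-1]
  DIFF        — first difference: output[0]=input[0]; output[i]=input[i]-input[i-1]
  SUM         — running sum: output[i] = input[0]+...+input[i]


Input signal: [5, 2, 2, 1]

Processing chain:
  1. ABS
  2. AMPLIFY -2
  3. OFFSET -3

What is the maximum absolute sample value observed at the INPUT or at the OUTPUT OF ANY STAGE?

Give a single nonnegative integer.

Input: [5, 2, 2, 1] (max |s|=5)
Stage 1 (ABS): |5|=5, |2|=2, |2|=2, |1|=1 -> [5, 2, 2, 1] (max |s|=5)
Stage 2 (AMPLIFY -2): 5*-2=-10, 2*-2=-4, 2*-2=-4, 1*-2=-2 -> [-10, -4, -4, -2] (max |s|=10)
Stage 3 (OFFSET -3): -10+-3=-13, -4+-3=-7, -4+-3=-7, -2+-3=-5 -> [-13, -7, -7, -5] (max |s|=13)
Overall max amplitude: 13

Answer: 13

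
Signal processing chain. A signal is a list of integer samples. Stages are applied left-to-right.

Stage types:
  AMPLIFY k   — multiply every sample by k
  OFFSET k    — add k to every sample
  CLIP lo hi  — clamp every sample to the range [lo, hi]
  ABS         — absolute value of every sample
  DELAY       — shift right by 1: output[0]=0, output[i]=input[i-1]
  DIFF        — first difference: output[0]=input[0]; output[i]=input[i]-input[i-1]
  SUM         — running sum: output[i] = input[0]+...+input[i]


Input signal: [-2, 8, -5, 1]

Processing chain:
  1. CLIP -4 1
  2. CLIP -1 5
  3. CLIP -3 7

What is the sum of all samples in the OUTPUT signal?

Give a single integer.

Input: [-2, 8, -5, 1]
Stage 1 (CLIP -4 1): clip(-2,-4,1)=-2, clip(8,-4,1)=1, clip(-5,-4,1)=-4, clip(1,-4,1)=1 -> [-2, 1, -4, 1]
Stage 2 (CLIP -1 5): clip(-2,-1,5)=-1, clip(1,-1,5)=1, clip(-4,-1,5)=-1, clip(1,-1,5)=1 -> [-1, 1, -1, 1]
Stage 3 (CLIP -3 7): clip(-1,-3,7)=-1, clip(1,-3,7)=1, clip(-1,-3,7)=-1, clip(1,-3,7)=1 -> [-1, 1, -1, 1]
Output sum: 0

Answer: 0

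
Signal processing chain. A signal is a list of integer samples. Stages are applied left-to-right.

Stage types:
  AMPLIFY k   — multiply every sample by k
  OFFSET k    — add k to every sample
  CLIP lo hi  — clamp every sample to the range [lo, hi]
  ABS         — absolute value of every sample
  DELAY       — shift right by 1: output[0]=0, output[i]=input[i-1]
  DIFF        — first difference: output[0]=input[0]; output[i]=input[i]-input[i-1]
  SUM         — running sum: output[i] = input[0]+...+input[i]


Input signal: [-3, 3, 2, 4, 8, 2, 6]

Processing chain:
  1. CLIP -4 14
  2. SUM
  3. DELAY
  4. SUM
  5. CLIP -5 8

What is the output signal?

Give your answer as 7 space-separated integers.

Input: [-3, 3, 2, 4, 8, 2, 6]
Stage 1 (CLIP -4 14): clip(-3,-4,14)=-3, clip(3,-4,14)=3, clip(2,-4,14)=2, clip(4,-4,14)=4, clip(8,-4,14)=8, clip(2,-4,14)=2, clip(6,-4,14)=6 -> [-3, 3, 2, 4, 8, 2, 6]
Stage 2 (SUM): sum[0..0]=-3, sum[0..1]=0, sum[0..2]=2, sum[0..3]=6, sum[0..4]=14, sum[0..5]=16, sum[0..6]=22 -> [-3, 0, 2, 6, 14, 16, 22]
Stage 3 (DELAY): [0, -3, 0, 2, 6, 14, 16] = [0, -3, 0, 2, 6, 14, 16] -> [0, -3, 0, 2, 6, 14, 16]
Stage 4 (SUM): sum[0..0]=0, sum[0..1]=-3, sum[0..2]=-3, sum[0..3]=-1, sum[0..4]=5, sum[0..5]=19, sum[0..6]=35 -> [0, -3, -3, -1, 5, 19, 35]
Stage 5 (CLIP -5 8): clip(0,-5,8)=0, clip(-3,-5,8)=-3, clip(-3,-5,8)=-3, clip(-1,-5,8)=-1, clip(5,-5,8)=5, clip(19,-5,8)=8, clip(35,-5,8)=8 -> [0, -3, -3, -1, 5, 8, 8]

Answer: 0 -3 -3 -1 5 8 8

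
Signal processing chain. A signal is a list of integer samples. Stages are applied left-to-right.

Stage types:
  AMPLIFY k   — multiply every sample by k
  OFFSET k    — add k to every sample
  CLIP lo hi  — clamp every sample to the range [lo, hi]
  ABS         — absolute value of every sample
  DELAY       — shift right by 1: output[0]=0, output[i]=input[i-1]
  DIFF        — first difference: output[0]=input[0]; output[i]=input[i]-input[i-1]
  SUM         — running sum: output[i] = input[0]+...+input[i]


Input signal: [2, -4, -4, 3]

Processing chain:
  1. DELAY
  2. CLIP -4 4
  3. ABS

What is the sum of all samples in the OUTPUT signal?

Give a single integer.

Input: [2, -4, -4, 3]
Stage 1 (DELAY): [0, 2, -4, -4] = [0, 2, -4, -4] -> [0, 2, -4, -4]
Stage 2 (CLIP -4 4): clip(0,-4,4)=0, clip(2,-4,4)=2, clip(-4,-4,4)=-4, clip(-4,-4,4)=-4 -> [0, 2, -4, -4]
Stage 3 (ABS): |0|=0, |2|=2, |-4|=4, |-4|=4 -> [0, 2, 4, 4]
Output sum: 10

Answer: 10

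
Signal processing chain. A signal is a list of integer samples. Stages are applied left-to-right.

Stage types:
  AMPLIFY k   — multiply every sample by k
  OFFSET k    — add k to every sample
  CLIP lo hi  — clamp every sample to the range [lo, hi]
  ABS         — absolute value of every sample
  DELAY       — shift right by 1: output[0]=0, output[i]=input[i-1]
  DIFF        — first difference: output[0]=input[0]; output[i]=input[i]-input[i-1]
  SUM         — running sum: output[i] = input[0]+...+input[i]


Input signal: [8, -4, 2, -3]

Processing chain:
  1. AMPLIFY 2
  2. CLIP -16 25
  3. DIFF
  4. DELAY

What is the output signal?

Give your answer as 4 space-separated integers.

Input: [8, -4, 2, -3]
Stage 1 (AMPLIFY 2): 8*2=16, -4*2=-8, 2*2=4, -3*2=-6 -> [16, -8, 4, -6]
Stage 2 (CLIP -16 25): clip(16,-16,25)=16, clip(-8,-16,25)=-8, clip(4,-16,25)=4, clip(-6,-16,25)=-6 -> [16, -8, 4, -6]
Stage 3 (DIFF): s[0]=16, -8-16=-24, 4--8=12, -6-4=-10 -> [16, -24, 12, -10]
Stage 4 (DELAY): [0, 16, -24, 12] = [0, 16, -24, 12] -> [0, 16, -24, 12]

Answer: 0 16 -24 12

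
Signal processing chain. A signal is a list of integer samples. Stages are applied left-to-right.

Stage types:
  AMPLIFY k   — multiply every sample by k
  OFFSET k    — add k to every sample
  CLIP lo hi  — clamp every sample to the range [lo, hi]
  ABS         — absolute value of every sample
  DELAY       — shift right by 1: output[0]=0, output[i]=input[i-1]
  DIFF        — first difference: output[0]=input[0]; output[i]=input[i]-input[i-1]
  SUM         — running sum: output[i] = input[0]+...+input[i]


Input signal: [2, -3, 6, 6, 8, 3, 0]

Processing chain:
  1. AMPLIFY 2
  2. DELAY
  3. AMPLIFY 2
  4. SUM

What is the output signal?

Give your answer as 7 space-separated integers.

Answer: 0 8 -4 20 44 76 88

Derivation:
Input: [2, -3, 6, 6, 8, 3, 0]
Stage 1 (AMPLIFY 2): 2*2=4, -3*2=-6, 6*2=12, 6*2=12, 8*2=16, 3*2=6, 0*2=0 -> [4, -6, 12, 12, 16, 6, 0]
Stage 2 (DELAY): [0, 4, -6, 12, 12, 16, 6] = [0, 4, -6, 12, 12, 16, 6] -> [0, 4, -6, 12, 12, 16, 6]
Stage 3 (AMPLIFY 2): 0*2=0, 4*2=8, -6*2=-12, 12*2=24, 12*2=24, 16*2=32, 6*2=12 -> [0, 8, -12, 24, 24, 32, 12]
Stage 4 (SUM): sum[0..0]=0, sum[0..1]=8, sum[0..2]=-4, sum[0..3]=20, sum[0..4]=44, sum[0..5]=76, sum[0..6]=88 -> [0, 8, -4, 20, 44, 76, 88]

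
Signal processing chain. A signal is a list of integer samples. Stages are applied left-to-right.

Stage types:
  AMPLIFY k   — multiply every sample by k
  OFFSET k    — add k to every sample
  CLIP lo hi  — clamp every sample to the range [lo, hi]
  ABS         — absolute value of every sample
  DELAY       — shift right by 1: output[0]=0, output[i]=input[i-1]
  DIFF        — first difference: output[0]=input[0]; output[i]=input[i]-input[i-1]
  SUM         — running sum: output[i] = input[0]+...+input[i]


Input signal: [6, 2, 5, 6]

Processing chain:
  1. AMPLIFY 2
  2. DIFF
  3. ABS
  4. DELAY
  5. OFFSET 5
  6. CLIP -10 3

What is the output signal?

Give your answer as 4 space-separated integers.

Input: [6, 2, 5, 6]
Stage 1 (AMPLIFY 2): 6*2=12, 2*2=4, 5*2=10, 6*2=12 -> [12, 4, 10, 12]
Stage 2 (DIFF): s[0]=12, 4-12=-8, 10-4=6, 12-10=2 -> [12, -8, 6, 2]
Stage 3 (ABS): |12|=12, |-8|=8, |6|=6, |2|=2 -> [12, 8, 6, 2]
Stage 4 (DELAY): [0, 12, 8, 6] = [0, 12, 8, 6] -> [0, 12, 8, 6]
Stage 5 (OFFSET 5): 0+5=5, 12+5=17, 8+5=13, 6+5=11 -> [5, 17, 13, 11]
Stage 6 (CLIP -10 3): clip(5,-10,3)=3, clip(17,-10,3)=3, clip(13,-10,3)=3, clip(11,-10,3)=3 -> [3, 3, 3, 3]

Answer: 3 3 3 3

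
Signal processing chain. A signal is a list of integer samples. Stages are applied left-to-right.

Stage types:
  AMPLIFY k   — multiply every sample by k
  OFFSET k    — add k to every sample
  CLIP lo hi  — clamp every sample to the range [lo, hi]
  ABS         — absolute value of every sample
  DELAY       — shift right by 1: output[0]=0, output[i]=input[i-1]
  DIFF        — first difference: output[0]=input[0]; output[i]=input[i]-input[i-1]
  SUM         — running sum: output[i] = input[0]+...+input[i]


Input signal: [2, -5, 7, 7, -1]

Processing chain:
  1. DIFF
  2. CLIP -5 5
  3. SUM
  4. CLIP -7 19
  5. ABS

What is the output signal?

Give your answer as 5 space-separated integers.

Answer: 2 3 2 2 3

Derivation:
Input: [2, -5, 7, 7, -1]
Stage 1 (DIFF): s[0]=2, -5-2=-7, 7--5=12, 7-7=0, -1-7=-8 -> [2, -7, 12, 0, -8]
Stage 2 (CLIP -5 5): clip(2,-5,5)=2, clip(-7,-5,5)=-5, clip(12,-5,5)=5, clip(0,-5,5)=0, clip(-8,-5,5)=-5 -> [2, -5, 5, 0, -5]
Stage 3 (SUM): sum[0..0]=2, sum[0..1]=-3, sum[0..2]=2, sum[0..3]=2, sum[0..4]=-3 -> [2, -3, 2, 2, -3]
Stage 4 (CLIP -7 19): clip(2,-7,19)=2, clip(-3,-7,19)=-3, clip(2,-7,19)=2, clip(2,-7,19)=2, clip(-3,-7,19)=-3 -> [2, -3, 2, 2, -3]
Stage 5 (ABS): |2|=2, |-3|=3, |2|=2, |2|=2, |-3|=3 -> [2, 3, 2, 2, 3]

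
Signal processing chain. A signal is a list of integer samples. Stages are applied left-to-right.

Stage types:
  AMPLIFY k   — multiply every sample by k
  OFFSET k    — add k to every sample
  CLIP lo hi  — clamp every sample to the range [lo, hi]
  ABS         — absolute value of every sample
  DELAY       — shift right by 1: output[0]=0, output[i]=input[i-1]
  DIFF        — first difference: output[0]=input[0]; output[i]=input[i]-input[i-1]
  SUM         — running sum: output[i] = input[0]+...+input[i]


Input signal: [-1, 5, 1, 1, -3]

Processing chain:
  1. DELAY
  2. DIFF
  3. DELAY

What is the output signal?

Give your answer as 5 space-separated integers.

Answer: 0 0 -1 6 -4

Derivation:
Input: [-1, 5, 1, 1, -3]
Stage 1 (DELAY): [0, -1, 5, 1, 1] = [0, -1, 5, 1, 1] -> [0, -1, 5, 1, 1]
Stage 2 (DIFF): s[0]=0, -1-0=-1, 5--1=6, 1-5=-4, 1-1=0 -> [0, -1, 6, -4, 0]
Stage 3 (DELAY): [0, 0, -1, 6, -4] = [0, 0, -1, 6, -4] -> [0, 0, -1, 6, -4]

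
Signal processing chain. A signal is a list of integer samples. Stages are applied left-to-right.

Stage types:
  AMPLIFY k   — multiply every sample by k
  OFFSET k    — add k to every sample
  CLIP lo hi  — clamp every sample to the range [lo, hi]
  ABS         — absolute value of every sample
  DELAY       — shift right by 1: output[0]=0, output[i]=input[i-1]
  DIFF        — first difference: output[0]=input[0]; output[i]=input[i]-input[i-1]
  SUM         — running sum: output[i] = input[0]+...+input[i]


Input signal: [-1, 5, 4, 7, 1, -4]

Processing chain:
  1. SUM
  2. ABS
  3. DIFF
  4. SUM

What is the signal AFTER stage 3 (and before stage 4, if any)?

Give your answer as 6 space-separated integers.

Answer: 1 3 4 7 1 -4

Derivation:
Input: [-1, 5, 4, 7, 1, -4]
Stage 1 (SUM): sum[0..0]=-1, sum[0..1]=4, sum[0..2]=8, sum[0..3]=15, sum[0..4]=16, sum[0..5]=12 -> [-1, 4, 8, 15, 16, 12]
Stage 2 (ABS): |-1|=1, |4|=4, |8|=8, |15|=15, |16|=16, |12|=12 -> [1, 4, 8, 15, 16, 12]
Stage 3 (DIFF): s[0]=1, 4-1=3, 8-4=4, 15-8=7, 16-15=1, 12-16=-4 -> [1, 3, 4, 7, 1, -4]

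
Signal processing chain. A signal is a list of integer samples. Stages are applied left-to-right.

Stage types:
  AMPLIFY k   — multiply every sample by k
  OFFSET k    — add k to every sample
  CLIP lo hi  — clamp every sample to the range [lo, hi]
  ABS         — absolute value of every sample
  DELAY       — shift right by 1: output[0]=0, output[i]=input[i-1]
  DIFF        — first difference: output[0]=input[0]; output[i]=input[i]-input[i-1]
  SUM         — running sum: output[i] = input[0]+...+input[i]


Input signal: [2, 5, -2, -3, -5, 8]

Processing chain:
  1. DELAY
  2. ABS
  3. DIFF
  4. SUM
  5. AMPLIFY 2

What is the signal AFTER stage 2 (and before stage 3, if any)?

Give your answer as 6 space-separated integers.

Answer: 0 2 5 2 3 5

Derivation:
Input: [2, 5, -2, -3, -5, 8]
Stage 1 (DELAY): [0, 2, 5, -2, -3, -5] = [0, 2, 5, -2, -3, -5] -> [0, 2, 5, -2, -3, -5]
Stage 2 (ABS): |0|=0, |2|=2, |5|=5, |-2|=2, |-3|=3, |-5|=5 -> [0, 2, 5, 2, 3, 5]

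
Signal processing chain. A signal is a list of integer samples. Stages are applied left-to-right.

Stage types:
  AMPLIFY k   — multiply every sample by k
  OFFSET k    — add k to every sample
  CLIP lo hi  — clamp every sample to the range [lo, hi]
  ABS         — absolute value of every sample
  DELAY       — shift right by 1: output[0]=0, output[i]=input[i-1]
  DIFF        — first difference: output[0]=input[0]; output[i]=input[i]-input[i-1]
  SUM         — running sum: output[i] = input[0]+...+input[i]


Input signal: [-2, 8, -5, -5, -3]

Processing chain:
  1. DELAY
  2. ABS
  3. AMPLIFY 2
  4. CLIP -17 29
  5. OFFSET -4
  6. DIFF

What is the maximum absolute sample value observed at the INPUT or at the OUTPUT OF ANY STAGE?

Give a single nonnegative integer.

Input: [-2, 8, -5, -5, -3] (max |s|=8)
Stage 1 (DELAY): [0, -2, 8, -5, -5] = [0, -2, 8, -5, -5] -> [0, -2, 8, -5, -5] (max |s|=8)
Stage 2 (ABS): |0|=0, |-2|=2, |8|=8, |-5|=5, |-5|=5 -> [0, 2, 8, 5, 5] (max |s|=8)
Stage 3 (AMPLIFY 2): 0*2=0, 2*2=4, 8*2=16, 5*2=10, 5*2=10 -> [0, 4, 16, 10, 10] (max |s|=16)
Stage 4 (CLIP -17 29): clip(0,-17,29)=0, clip(4,-17,29)=4, clip(16,-17,29)=16, clip(10,-17,29)=10, clip(10,-17,29)=10 -> [0, 4, 16, 10, 10] (max |s|=16)
Stage 5 (OFFSET -4): 0+-4=-4, 4+-4=0, 16+-4=12, 10+-4=6, 10+-4=6 -> [-4, 0, 12, 6, 6] (max |s|=12)
Stage 6 (DIFF): s[0]=-4, 0--4=4, 12-0=12, 6-12=-6, 6-6=0 -> [-4, 4, 12, -6, 0] (max |s|=12)
Overall max amplitude: 16

Answer: 16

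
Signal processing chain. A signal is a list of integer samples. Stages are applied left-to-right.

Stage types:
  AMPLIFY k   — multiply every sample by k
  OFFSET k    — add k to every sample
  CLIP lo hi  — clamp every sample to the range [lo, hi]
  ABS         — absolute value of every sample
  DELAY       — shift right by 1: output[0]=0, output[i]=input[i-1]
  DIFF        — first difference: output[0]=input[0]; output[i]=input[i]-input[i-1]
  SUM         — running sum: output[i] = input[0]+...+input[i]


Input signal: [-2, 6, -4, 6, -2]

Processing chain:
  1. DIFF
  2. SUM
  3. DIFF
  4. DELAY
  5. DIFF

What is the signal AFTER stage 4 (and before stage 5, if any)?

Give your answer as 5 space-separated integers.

Input: [-2, 6, -4, 6, -2]
Stage 1 (DIFF): s[0]=-2, 6--2=8, -4-6=-10, 6--4=10, -2-6=-8 -> [-2, 8, -10, 10, -8]
Stage 2 (SUM): sum[0..0]=-2, sum[0..1]=6, sum[0..2]=-4, sum[0..3]=6, sum[0..4]=-2 -> [-2, 6, -4, 6, -2]
Stage 3 (DIFF): s[0]=-2, 6--2=8, -4-6=-10, 6--4=10, -2-6=-8 -> [-2, 8, -10, 10, -8]
Stage 4 (DELAY): [0, -2, 8, -10, 10] = [0, -2, 8, -10, 10] -> [0, -2, 8, -10, 10]

Answer: 0 -2 8 -10 10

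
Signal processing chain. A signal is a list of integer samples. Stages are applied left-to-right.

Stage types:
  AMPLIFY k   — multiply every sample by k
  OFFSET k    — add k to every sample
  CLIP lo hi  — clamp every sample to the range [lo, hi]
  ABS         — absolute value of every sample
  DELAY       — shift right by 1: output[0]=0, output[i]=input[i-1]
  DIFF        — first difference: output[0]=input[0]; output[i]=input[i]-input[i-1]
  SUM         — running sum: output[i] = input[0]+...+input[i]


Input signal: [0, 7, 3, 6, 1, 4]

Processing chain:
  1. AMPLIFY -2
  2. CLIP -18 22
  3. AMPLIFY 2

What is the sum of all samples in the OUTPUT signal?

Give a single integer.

Input: [0, 7, 3, 6, 1, 4]
Stage 1 (AMPLIFY -2): 0*-2=0, 7*-2=-14, 3*-2=-6, 6*-2=-12, 1*-2=-2, 4*-2=-8 -> [0, -14, -6, -12, -2, -8]
Stage 2 (CLIP -18 22): clip(0,-18,22)=0, clip(-14,-18,22)=-14, clip(-6,-18,22)=-6, clip(-12,-18,22)=-12, clip(-2,-18,22)=-2, clip(-8,-18,22)=-8 -> [0, -14, -6, -12, -2, -8]
Stage 3 (AMPLIFY 2): 0*2=0, -14*2=-28, -6*2=-12, -12*2=-24, -2*2=-4, -8*2=-16 -> [0, -28, -12, -24, -4, -16]
Output sum: -84

Answer: -84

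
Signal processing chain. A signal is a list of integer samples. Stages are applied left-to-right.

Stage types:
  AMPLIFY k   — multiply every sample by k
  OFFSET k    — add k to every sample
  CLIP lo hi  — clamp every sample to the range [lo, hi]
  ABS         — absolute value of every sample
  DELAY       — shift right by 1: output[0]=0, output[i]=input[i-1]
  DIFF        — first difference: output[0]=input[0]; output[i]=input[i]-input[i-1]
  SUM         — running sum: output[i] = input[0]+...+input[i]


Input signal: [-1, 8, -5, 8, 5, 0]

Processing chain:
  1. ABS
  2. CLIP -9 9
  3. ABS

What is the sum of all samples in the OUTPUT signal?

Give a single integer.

Answer: 27

Derivation:
Input: [-1, 8, -5, 8, 5, 0]
Stage 1 (ABS): |-1|=1, |8|=8, |-5|=5, |8|=8, |5|=5, |0|=0 -> [1, 8, 5, 8, 5, 0]
Stage 2 (CLIP -9 9): clip(1,-9,9)=1, clip(8,-9,9)=8, clip(5,-9,9)=5, clip(8,-9,9)=8, clip(5,-9,9)=5, clip(0,-9,9)=0 -> [1, 8, 5, 8, 5, 0]
Stage 3 (ABS): |1|=1, |8|=8, |5|=5, |8|=8, |5|=5, |0|=0 -> [1, 8, 5, 8, 5, 0]
Output sum: 27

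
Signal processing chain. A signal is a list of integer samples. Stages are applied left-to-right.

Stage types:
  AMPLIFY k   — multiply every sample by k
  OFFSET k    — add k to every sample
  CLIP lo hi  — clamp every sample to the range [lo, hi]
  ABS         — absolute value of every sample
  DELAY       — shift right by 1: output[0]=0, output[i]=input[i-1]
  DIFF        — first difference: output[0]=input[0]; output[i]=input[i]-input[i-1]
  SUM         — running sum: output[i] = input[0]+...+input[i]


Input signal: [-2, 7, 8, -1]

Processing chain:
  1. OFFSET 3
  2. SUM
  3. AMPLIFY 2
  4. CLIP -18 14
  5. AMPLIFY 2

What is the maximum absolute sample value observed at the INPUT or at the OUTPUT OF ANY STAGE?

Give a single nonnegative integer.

Input: [-2, 7, 8, -1] (max |s|=8)
Stage 1 (OFFSET 3): -2+3=1, 7+3=10, 8+3=11, -1+3=2 -> [1, 10, 11, 2] (max |s|=11)
Stage 2 (SUM): sum[0..0]=1, sum[0..1]=11, sum[0..2]=22, sum[0..3]=24 -> [1, 11, 22, 24] (max |s|=24)
Stage 3 (AMPLIFY 2): 1*2=2, 11*2=22, 22*2=44, 24*2=48 -> [2, 22, 44, 48] (max |s|=48)
Stage 4 (CLIP -18 14): clip(2,-18,14)=2, clip(22,-18,14)=14, clip(44,-18,14)=14, clip(48,-18,14)=14 -> [2, 14, 14, 14] (max |s|=14)
Stage 5 (AMPLIFY 2): 2*2=4, 14*2=28, 14*2=28, 14*2=28 -> [4, 28, 28, 28] (max |s|=28)
Overall max amplitude: 48

Answer: 48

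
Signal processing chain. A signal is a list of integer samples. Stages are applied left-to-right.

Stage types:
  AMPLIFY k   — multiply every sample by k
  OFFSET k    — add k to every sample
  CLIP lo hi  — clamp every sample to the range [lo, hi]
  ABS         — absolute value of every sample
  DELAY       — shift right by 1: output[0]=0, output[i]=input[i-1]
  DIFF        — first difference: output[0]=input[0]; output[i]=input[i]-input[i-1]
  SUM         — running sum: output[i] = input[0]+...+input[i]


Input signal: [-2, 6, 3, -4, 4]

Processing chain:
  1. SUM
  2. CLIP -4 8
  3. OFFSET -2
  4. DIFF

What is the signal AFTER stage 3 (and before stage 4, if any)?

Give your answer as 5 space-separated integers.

Answer: -4 2 5 1 5

Derivation:
Input: [-2, 6, 3, -4, 4]
Stage 1 (SUM): sum[0..0]=-2, sum[0..1]=4, sum[0..2]=7, sum[0..3]=3, sum[0..4]=7 -> [-2, 4, 7, 3, 7]
Stage 2 (CLIP -4 8): clip(-2,-4,8)=-2, clip(4,-4,8)=4, clip(7,-4,8)=7, clip(3,-4,8)=3, clip(7,-4,8)=7 -> [-2, 4, 7, 3, 7]
Stage 3 (OFFSET -2): -2+-2=-4, 4+-2=2, 7+-2=5, 3+-2=1, 7+-2=5 -> [-4, 2, 5, 1, 5]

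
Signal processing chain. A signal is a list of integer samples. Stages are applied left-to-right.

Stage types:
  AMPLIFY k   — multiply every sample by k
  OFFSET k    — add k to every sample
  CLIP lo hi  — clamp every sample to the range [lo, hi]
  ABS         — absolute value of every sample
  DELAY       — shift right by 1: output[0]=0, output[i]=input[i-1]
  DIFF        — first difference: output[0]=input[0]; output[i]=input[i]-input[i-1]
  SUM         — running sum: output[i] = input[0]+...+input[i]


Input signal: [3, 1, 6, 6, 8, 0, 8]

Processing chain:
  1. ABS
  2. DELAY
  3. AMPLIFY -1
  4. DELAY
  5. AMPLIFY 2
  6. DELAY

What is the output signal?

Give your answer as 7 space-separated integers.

Input: [3, 1, 6, 6, 8, 0, 8]
Stage 1 (ABS): |3|=3, |1|=1, |6|=6, |6|=6, |8|=8, |0|=0, |8|=8 -> [3, 1, 6, 6, 8, 0, 8]
Stage 2 (DELAY): [0, 3, 1, 6, 6, 8, 0] = [0, 3, 1, 6, 6, 8, 0] -> [0, 3, 1, 6, 6, 8, 0]
Stage 3 (AMPLIFY -1): 0*-1=0, 3*-1=-3, 1*-1=-1, 6*-1=-6, 6*-1=-6, 8*-1=-8, 0*-1=0 -> [0, -3, -1, -6, -6, -8, 0]
Stage 4 (DELAY): [0, 0, -3, -1, -6, -6, -8] = [0, 0, -3, -1, -6, -6, -8] -> [0, 0, -3, -1, -6, -6, -8]
Stage 5 (AMPLIFY 2): 0*2=0, 0*2=0, -3*2=-6, -1*2=-2, -6*2=-12, -6*2=-12, -8*2=-16 -> [0, 0, -6, -2, -12, -12, -16]
Stage 6 (DELAY): [0, 0, 0, -6, -2, -12, -12] = [0, 0, 0, -6, -2, -12, -12] -> [0, 0, 0, -6, -2, -12, -12]

Answer: 0 0 0 -6 -2 -12 -12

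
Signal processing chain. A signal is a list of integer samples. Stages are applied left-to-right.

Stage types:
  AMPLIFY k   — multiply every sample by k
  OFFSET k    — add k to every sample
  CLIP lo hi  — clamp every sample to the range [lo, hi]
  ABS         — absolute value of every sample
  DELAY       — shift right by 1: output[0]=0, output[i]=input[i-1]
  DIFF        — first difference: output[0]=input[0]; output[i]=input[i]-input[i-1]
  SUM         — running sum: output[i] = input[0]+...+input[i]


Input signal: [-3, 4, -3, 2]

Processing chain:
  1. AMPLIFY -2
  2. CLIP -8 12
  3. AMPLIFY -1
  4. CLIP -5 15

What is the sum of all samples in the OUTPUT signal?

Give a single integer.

Input: [-3, 4, -3, 2]
Stage 1 (AMPLIFY -2): -3*-2=6, 4*-2=-8, -3*-2=6, 2*-2=-4 -> [6, -8, 6, -4]
Stage 2 (CLIP -8 12): clip(6,-8,12)=6, clip(-8,-8,12)=-8, clip(6,-8,12)=6, clip(-4,-8,12)=-4 -> [6, -8, 6, -4]
Stage 3 (AMPLIFY -1): 6*-1=-6, -8*-1=8, 6*-1=-6, -4*-1=4 -> [-6, 8, -6, 4]
Stage 4 (CLIP -5 15): clip(-6,-5,15)=-5, clip(8,-5,15)=8, clip(-6,-5,15)=-5, clip(4,-5,15)=4 -> [-5, 8, -5, 4]
Output sum: 2

Answer: 2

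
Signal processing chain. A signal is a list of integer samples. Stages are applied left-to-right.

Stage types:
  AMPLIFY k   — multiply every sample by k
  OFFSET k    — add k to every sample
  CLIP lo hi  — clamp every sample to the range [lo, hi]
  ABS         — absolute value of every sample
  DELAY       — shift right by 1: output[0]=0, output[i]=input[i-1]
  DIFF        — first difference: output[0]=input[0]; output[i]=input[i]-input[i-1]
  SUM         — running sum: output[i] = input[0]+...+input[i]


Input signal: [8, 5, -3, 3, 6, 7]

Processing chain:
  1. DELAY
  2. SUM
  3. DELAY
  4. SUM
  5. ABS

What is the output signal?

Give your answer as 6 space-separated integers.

Input: [8, 5, -3, 3, 6, 7]
Stage 1 (DELAY): [0, 8, 5, -3, 3, 6] = [0, 8, 5, -3, 3, 6] -> [0, 8, 5, -3, 3, 6]
Stage 2 (SUM): sum[0..0]=0, sum[0..1]=8, sum[0..2]=13, sum[0..3]=10, sum[0..4]=13, sum[0..5]=19 -> [0, 8, 13, 10, 13, 19]
Stage 3 (DELAY): [0, 0, 8, 13, 10, 13] = [0, 0, 8, 13, 10, 13] -> [0, 0, 8, 13, 10, 13]
Stage 4 (SUM): sum[0..0]=0, sum[0..1]=0, sum[0..2]=8, sum[0..3]=21, sum[0..4]=31, sum[0..5]=44 -> [0, 0, 8, 21, 31, 44]
Stage 5 (ABS): |0|=0, |0|=0, |8|=8, |21|=21, |31|=31, |44|=44 -> [0, 0, 8, 21, 31, 44]

Answer: 0 0 8 21 31 44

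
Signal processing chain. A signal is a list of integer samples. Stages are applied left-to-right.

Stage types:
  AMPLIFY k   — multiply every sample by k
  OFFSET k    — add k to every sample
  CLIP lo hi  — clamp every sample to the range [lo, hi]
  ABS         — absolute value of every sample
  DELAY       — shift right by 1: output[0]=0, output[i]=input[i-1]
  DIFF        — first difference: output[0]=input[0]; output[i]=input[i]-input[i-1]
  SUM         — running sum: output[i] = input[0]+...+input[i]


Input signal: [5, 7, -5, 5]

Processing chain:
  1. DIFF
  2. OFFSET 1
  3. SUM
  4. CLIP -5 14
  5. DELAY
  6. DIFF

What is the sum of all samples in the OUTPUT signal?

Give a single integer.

Input: [5, 7, -5, 5]
Stage 1 (DIFF): s[0]=5, 7-5=2, -5-7=-12, 5--5=10 -> [5, 2, -12, 10]
Stage 2 (OFFSET 1): 5+1=6, 2+1=3, -12+1=-11, 10+1=11 -> [6, 3, -11, 11]
Stage 3 (SUM): sum[0..0]=6, sum[0..1]=9, sum[0..2]=-2, sum[0..3]=9 -> [6, 9, -2, 9]
Stage 4 (CLIP -5 14): clip(6,-5,14)=6, clip(9,-5,14)=9, clip(-2,-5,14)=-2, clip(9,-5,14)=9 -> [6, 9, -2, 9]
Stage 5 (DELAY): [0, 6, 9, -2] = [0, 6, 9, -2] -> [0, 6, 9, -2]
Stage 6 (DIFF): s[0]=0, 6-0=6, 9-6=3, -2-9=-11 -> [0, 6, 3, -11]
Output sum: -2

Answer: -2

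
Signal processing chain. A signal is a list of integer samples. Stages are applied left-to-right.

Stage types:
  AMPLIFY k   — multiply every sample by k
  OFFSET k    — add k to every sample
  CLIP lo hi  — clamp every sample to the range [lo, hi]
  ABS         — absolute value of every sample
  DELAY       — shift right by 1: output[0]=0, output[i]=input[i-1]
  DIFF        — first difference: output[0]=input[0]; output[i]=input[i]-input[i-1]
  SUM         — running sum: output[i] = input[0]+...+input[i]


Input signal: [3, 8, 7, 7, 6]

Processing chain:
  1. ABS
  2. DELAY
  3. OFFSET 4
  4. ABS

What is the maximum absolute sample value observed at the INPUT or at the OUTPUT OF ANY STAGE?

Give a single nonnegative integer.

Input: [3, 8, 7, 7, 6] (max |s|=8)
Stage 1 (ABS): |3|=3, |8|=8, |7|=7, |7|=7, |6|=6 -> [3, 8, 7, 7, 6] (max |s|=8)
Stage 2 (DELAY): [0, 3, 8, 7, 7] = [0, 3, 8, 7, 7] -> [0, 3, 8, 7, 7] (max |s|=8)
Stage 3 (OFFSET 4): 0+4=4, 3+4=7, 8+4=12, 7+4=11, 7+4=11 -> [4, 7, 12, 11, 11] (max |s|=12)
Stage 4 (ABS): |4|=4, |7|=7, |12|=12, |11|=11, |11|=11 -> [4, 7, 12, 11, 11] (max |s|=12)
Overall max amplitude: 12

Answer: 12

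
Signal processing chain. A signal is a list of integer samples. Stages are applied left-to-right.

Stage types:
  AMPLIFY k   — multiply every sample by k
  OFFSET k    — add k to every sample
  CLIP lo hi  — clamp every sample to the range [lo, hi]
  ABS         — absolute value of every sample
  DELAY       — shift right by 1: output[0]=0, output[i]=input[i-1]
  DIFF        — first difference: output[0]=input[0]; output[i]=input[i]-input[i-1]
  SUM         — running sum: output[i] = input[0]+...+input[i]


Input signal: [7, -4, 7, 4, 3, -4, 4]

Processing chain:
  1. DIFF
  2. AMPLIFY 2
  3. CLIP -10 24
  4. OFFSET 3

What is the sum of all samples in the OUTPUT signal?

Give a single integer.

Input: [7, -4, 7, 4, 3, -4, 4]
Stage 1 (DIFF): s[0]=7, -4-7=-11, 7--4=11, 4-7=-3, 3-4=-1, -4-3=-7, 4--4=8 -> [7, -11, 11, -3, -1, -7, 8]
Stage 2 (AMPLIFY 2): 7*2=14, -11*2=-22, 11*2=22, -3*2=-6, -1*2=-2, -7*2=-14, 8*2=16 -> [14, -22, 22, -6, -2, -14, 16]
Stage 3 (CLIP -10 24): clip(14,-10,24)=14, clip(-22,-10,24)=-10, clip(22,-10,24)=22, clip(-6,-10,24)=-6, clip(-2,-10,24)=-2, clip(-14,-10,24)=-10, clip(16,-10,24)=16 -> [14, -10, 22, -6, -2, -10, 16]
Stage 4 (OFFSET 3): 14+3=17, -10+3=-7, 22+3=25, -6+3=-3, -2+3=1, -10+3=-7, 16+3=19 -> [17, -7, 25, -3, 1, -7, 19]
Output sum: 45

Answer: 45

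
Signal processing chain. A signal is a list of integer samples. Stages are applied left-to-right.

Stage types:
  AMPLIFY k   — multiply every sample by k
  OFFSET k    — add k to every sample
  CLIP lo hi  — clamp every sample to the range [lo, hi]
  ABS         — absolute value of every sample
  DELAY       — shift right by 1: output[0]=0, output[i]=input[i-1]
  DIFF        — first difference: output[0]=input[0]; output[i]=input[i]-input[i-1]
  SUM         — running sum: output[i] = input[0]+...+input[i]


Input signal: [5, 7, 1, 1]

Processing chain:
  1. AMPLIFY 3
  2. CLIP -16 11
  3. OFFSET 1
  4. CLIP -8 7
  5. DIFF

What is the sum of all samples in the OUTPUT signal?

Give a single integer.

Input: [5, 7, 1, 1]
Stage 1 (AMPLIFY 3): 5*3=15, 7*3=21, 1*3=3, 1*3=3 -> [15, 21, 3, 3]
Stage 2 (CLIP -16 11): clip(15,-16,11)=11, clip(21,-16,11)=11, clip(3,-16,11)=3, clip(3,-16,11)=3 -> [11, 11, 3, 3]
Stage 3 (OFFSET 1): 11+1=12, 11+1=12, 3+1=4, 3+1=4 -> [12, 12, 4, 4]
Stage 4 (CLIP -8 7): clip(12,-8,7)=7, clip(12,-8,7)=7, clip(4,-8,7)=4, clip(4,-8,7)=4 -> [7, 7, 4, 4]
Stage 5 (DIFF): s[0]=7, 7-7=0, 4-7=-3, 4-4=0 -> [7, 0, -3, 0]
Output sum: 4

Answer: 4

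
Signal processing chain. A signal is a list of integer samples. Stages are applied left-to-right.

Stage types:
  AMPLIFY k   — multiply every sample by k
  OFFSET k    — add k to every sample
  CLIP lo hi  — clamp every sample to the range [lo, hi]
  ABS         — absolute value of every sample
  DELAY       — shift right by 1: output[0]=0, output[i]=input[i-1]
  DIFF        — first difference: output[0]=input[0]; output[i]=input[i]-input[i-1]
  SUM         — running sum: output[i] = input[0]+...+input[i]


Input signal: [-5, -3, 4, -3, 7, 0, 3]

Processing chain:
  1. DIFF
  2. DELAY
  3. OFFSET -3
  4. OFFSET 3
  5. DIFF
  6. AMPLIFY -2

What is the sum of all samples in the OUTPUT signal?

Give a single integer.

Input: [-5, -3, 4, -3, 7, 0, 3]
Stage 1 (DIFF): s[0]=-5, -3--5=2, 4--3=7, -3-4=-7, 7--3=10, 0-7=-7, 3-0=3 -> [-5, 2, 7, -7, 10, -7, 3]
Stage 2 (DELAY): [0, -5, 2, 7, -7, 10, -7] = [0, -5, 2, 7, -7, 10, -7] -> [0, -5, 2, 7, -7, 10, -7]
Stage 3 (OFFSET -3): 0+-3=-3, -5+-3=-8, 2+-3=-1, 7+-3=4, -7+-3=-10, 10+-3=7, -7+-3=-10 -> [-3, -8, -1, 4, -10, 7, -10]
Stage 4 (OFFSET 3): -3+3=0, -8+3=-5, -1+3=2, 4+3=7, -10+3=-7, 7+3=10, -10+3=-7 -> [0, -5, 2, 7, -7, 10, -7]
Stage 5 (DIFF): s[0]=0, -5-0=-5, 2--5=7, 7-2=5, -7-7=-14, 10--7=17, -7-10=-17 -> [0, -5, 7, 5, -14, 17, -17]
Stage 6 (AMPLIFY -2): 0*-2=0, -5*-2=10, 7*-2=-14, 5*-2=-10, -14*-2=28, 17*-2=-34, -17*-2=34 -> [0, 10, -14, -10, 28, -34, 34]
Output sum: 14

Answer: 14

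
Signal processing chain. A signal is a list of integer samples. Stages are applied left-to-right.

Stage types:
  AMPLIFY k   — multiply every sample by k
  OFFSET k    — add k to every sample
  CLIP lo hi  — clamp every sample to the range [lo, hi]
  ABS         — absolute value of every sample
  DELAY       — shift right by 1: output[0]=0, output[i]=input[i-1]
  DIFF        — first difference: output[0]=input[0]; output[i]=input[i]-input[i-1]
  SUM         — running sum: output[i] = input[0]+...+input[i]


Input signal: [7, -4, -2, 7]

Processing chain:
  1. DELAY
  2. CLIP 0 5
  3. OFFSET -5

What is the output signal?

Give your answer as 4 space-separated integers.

Input: [7, -4, -2, 7]
Stage 1 (DELAY): [0, 7, -4, -2] = [0, 7, -4, -2] -> [0, 7, -4, -2]
Stage 2 (CLIP 0 5): clip(0,0,5)=0, clip(7,0,5)=5, clip(-4,0,5)=0, clip(-2,0,5)=0 -> [0, 5, 0, 0]
Stage 3 (OFFSET -5): 0+-5=-5, 5+-5=0, 0+-5=-5, 0+-5=-5 -> [-5, 0, -5, -5]

Answer: -5 0 -5 -5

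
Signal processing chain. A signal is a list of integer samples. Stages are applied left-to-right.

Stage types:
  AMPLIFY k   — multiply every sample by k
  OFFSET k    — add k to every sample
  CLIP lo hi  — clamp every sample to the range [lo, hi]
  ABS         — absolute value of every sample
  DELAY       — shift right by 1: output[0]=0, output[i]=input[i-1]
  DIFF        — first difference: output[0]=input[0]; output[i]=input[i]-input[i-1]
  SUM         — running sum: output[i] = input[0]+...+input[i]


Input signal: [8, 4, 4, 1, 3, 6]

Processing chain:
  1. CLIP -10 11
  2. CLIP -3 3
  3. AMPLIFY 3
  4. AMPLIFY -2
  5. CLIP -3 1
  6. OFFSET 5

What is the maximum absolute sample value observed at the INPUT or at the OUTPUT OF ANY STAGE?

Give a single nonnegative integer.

Answer: 18

Derivation:
Input: [8, 4, 4, 1, 3, 6] (max |s|=8)
Stage 1 (CLIP -10 11): clip(8,-10,11)=8, clip(4,-10,11)=4, clip(4,-10,11)=4, clip(1,-10,11)=1, clip(3,-10,11)=3, clip(6,-10,11)=6 -> [8, 4, 4, 1, 3, 6] (max |s|=8)
Stage 2 (CLIP -3 3): clip(8,-3,3)=3, clip(4,-3,3)=3, clip(4,-3,3)=3, clip(1,-3,3)=1, clip(3,-3,3)=3, clip(6,-3,3)=3 -> [3, 3, 3, 1, 3, 3] (max |s|=3)
Stage 3 (AMPLIFY 3): 3*3=9, 3*3=9, 3*3=9, 1*3=3, 3*3=9, 3*3=9 -> [9, 9, 9, 3, 9, 9] (max |s|=9)
Stage 4 (AMPLIFY -2): 9*-2=-18, 9*-2=-18, 9*-2=-18, 3*-2=-6, 9*-2=-18, 9*-2=-18 -> [-18, -18, -18, -6, -18, -18] (max |s|=18)
Stage 5 (CLIP -3 1): clip(-18,-3,1)=-3, clip(-18,-3,1)=-3, clip(-18,-3,1)=-3, clip(-6,-3,1)=-3, clip(-18,-3,1)=-3, clip(-18,-3,1)=-3 -> [-3, -3, -3, -3, -3, -3] (max |s|=3)
Stage 6 (OFFSET 5): -3+5=2, -3+5=2, -3+5=2, -3+5=2, -3+5=2, -3+5=2 -> [2, 2, 2, 2, 2, 2] (max |s|=2)
Overall max amplitude: 18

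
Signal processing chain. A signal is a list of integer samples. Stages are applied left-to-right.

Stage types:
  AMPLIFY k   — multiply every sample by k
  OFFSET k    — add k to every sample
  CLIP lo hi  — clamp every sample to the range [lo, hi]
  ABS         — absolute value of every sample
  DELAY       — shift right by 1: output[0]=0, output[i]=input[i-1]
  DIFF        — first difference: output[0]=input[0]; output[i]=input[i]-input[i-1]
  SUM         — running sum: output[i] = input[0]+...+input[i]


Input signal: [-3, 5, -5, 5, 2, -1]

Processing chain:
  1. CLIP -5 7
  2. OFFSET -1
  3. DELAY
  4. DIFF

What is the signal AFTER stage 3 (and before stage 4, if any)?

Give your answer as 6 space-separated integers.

Answer: 0 -4 4 -6 4 1

Derivation:
Input: [-3, 5, -5, 5, 2, -1]
Stage 1 (CLIP -5 7): clip(-3,-5,7)=-3, clip(5,-5,7)=5, clip(-5,-5,7)=-5, clip(5,-5,7)=5, clip(2,-5,7)=2, clip(-1,-5,7)=-1 -> [-3, 5, -5, 5, 2, -1]
Stage 2 (OFFSET -1): -3+-1=-4, 5+-1=4, -5+-1=-6, 5+-1=4, 2+-1=1, -1+-1=-2 -> [-4, 4, -6, 4, 1, -2]
Stage 3 (DELAY): [0, -4, 4, -6, 4, 1] = [0, -4, 4, -6, 4, 1] -> [0, -4, 4, -6, 4, 1]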